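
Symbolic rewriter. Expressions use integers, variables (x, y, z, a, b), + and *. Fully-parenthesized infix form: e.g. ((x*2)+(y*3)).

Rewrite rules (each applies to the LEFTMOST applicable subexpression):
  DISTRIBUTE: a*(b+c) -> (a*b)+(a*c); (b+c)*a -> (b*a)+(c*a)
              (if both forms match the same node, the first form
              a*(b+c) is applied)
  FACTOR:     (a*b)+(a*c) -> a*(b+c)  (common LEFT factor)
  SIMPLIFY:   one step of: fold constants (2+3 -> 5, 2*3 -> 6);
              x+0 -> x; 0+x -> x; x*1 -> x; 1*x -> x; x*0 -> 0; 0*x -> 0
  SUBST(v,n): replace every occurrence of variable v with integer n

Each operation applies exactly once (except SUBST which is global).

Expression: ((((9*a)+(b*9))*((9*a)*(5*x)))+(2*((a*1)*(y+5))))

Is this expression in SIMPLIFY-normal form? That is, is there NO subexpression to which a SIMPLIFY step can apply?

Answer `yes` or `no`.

Answer: no

Derivation:
Expression: ((((9*a)+(b*9))*((9*a)*(5*x)))+(2*((a*1)*(y+5))))
Scanning for simplifiable subexpressions (pre-order)...
  at root: ((((9*a)+(b*9))*((9*a)*(5*x)))+(2*((a*1)*(y+5)))) (not simplifiable)
  at L: (((9*a)+(b*9))*((9*a)*(5*x))) (not simplifiable)
  at LL: ((9*a)+(b*9)) (not simplifiable)
  at LLL: (9*a) (not simplifiable)
  at LLR: (b*9) (not simplifiable)
  at LR: ((9*a)*(5*x)) (not simplifiable)
  at LRL: (9*a) (not simplifiable)
  at LRR: (5*x) (not simplifiable)
  at R: (2*((a*1)*(y+5))) (not simplifiable)
  at RR: ((a*1)*(y+5)) (not simplifiable)
  at RRL: (a*1) (SIMPLIFIABLE)
  at RRR: (y+5) (not simplifiable)
Found simplifiable subexpr at path RRL: (a*1)
One SIMPLIFY step would give: ((((9*a)+(b*9))*((9*a)*(5*x)))+(2*(a*(y+5))))
-> NOT in normal form.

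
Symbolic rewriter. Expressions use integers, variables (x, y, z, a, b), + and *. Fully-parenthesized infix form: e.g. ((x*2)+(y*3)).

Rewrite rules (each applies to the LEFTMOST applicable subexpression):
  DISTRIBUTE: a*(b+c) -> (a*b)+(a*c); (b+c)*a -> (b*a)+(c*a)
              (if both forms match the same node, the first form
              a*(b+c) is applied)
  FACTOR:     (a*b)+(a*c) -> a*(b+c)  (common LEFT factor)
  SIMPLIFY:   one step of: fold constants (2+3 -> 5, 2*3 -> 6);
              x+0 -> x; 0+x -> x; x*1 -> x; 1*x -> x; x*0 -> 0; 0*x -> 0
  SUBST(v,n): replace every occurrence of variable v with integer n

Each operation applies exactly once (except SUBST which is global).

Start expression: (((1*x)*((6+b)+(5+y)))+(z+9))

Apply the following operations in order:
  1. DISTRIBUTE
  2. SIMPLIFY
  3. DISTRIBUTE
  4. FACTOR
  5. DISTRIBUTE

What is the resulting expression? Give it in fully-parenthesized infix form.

Answer: ((((x*6)+(x*b))+((1*x)*(5+y)))+(z+9))

Derivation:
Start: (((1*x)*((6+b)+(5+y)))+(z+9))
Apply DISTRIBUTE at L (target: ((1*x)*((6+b)+(5+y)))): (((1*x)*((6+b)+(5+y)))+(z+9)) -> ((((1*x)*(6+b))+((1*x)*(5+y)))+(z+9))
Apply SIMPLIFY at LLL (target: (1*x)): ((((1*x)*(6+b))+((1*x)*(5+y)))+(z+9)) -> (((x*(6+b))+((1*x)*(5+y)))+(z+9))
Apply DISTRIBUTE at LL (target: (x*(6+b))): (((x*(6+b))+((1*x)*(5+y)))+(z+9)) -> ((((x*6)+(x*b))+((1*x)*(5+y)))+(z+9))
Apply FACTOR at LL (target: ((x*6)+(x*b))): ((((x*6)+(x*b))+((1*x)*(5+y)))+(z+9)) -> (((x*(6+b))+((1*x)*(5+y)))+(z+9))
Apply DISTRIBUTE at LL (target: (x*(6+b))): (((x*(6+b))+((1*x)*(5+y)))+(z+9)) -> ((((x*6)+(x*b))+((1*x)*(5+y)))+(z+9))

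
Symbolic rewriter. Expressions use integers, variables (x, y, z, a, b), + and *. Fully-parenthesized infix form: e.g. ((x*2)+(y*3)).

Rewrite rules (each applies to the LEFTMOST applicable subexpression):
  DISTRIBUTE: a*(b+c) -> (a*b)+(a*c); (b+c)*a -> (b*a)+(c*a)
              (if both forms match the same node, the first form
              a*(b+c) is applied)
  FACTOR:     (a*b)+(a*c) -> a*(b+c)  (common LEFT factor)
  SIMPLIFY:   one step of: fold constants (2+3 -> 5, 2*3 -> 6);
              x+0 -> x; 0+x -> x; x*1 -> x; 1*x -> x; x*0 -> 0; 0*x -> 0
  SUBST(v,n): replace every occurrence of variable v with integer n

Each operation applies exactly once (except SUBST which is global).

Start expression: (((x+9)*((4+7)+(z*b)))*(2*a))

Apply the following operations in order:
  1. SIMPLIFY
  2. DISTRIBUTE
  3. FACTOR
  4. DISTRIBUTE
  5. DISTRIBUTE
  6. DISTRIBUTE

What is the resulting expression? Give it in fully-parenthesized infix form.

Answer: ((((x*11)+(9*11))*(2*a))+(((x+9)*(z*b))*(2*a)))

Derivation:
Start: (((x+9)*((4+7)+(z*b)))*(2*a))
Apply SIMPLIFY at LRL (target: (4+7)): (((x+9)*((4+7)+(z*b)))*(2*a)) -> (((x+9)*(11+(z*b)))*(2*a))
Apply DISTRIBUTE at L (target: ((x+9)*(11+(z*b)))): (((x+9)*(11+(z*b)))*(2*a)) -> ((((x+9)*11)+((x+9)*(z*b)))*(2*a))
Apply FACTOR at L (target: (((x+9)*11)+((x+9)*(z*b)))): ((((x+9)*11)+((x+9)*(z*b)))*(2*a)) -> (((x+9)*(11+(z*b)))*(2*a))
Apply DISTRIBUTE at L (target: ((x+9)*(11+(z*b)))): (((x+9)*(11+(z*b)))*(2*a)) -> ((((x+9)*11)+((x+9)*(z*b)))*(2*a))
Apply DISTRIBUTE at root (target: ((((x+9)*11)+((x+9)*(z*b)))*(2*a))): ((((x+9)*11)+((x+9)*(z*b)))*(2*a)) -> ((((x+9)*11)*(2*a))+(((x+9)*(z*b))*(2*a)))
Apply DISTRIBUTE at LL (target: ((x+9)*11)): ((((x+9)*11)*(2*a))+(((x+9)*(z*b))*(2*a))) -> ((((x*11)+(9*11))*(2*a))+(((x+9)*(z*b))*(2*a)))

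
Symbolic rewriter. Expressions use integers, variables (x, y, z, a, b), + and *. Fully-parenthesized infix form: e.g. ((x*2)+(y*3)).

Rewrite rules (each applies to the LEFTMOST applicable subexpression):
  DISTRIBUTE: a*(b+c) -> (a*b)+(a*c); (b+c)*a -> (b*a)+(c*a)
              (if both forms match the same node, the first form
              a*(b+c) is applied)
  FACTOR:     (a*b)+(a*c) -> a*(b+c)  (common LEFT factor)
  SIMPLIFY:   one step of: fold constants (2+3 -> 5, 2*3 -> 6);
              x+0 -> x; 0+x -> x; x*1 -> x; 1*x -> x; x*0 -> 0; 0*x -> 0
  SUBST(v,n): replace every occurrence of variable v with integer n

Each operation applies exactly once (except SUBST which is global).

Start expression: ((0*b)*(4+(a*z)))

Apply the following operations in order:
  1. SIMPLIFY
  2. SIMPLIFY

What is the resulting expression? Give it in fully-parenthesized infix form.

Answer: 0

Derivation:
Start: ((0*b)*(4+(a*z)))
Apply SIMPLIFY at L (target: (0*b)): ((0*b)*(4+(a*z))) -> (0*(4+(a*z)))
Apply SIMPLIFY at root (target: (0*(4+(a*z)))): (0*(4+(a*z))) -> 0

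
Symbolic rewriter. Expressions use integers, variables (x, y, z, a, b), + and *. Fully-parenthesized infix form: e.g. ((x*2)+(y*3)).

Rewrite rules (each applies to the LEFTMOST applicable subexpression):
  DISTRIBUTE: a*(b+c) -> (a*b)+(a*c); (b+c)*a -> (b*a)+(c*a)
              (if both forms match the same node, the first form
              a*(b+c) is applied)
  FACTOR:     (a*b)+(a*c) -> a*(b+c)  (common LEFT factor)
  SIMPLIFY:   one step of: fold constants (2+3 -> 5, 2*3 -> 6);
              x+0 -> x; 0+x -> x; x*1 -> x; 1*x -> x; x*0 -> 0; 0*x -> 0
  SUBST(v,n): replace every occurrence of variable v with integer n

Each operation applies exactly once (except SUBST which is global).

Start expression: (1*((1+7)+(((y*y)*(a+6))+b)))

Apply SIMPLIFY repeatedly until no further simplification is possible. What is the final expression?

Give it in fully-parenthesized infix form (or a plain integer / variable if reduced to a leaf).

Start: (1*((1+7)+(((y*y)*(a+6))+b)))
Step 1: at root: (1*((1+7)+(((y*y)*(a+6))+b))) -> ((1+7)+(((y*y)*(a+6))+b)); overall: (1*((1+7)+(((y*y)*(a+6))+b))) -> ((1+7)+(((y*y)*(a+6))+b))
Step 2: at L: (1+7) -> 8; overall: ((1+7)+(((y*y)*(a+6))+b)) -> (8+(((y*y)*(a+6))+b))
Fixed point: (8+(((y*y)*(a+6))+b))

Answer: (8+(((y*y)*(a+6))+b))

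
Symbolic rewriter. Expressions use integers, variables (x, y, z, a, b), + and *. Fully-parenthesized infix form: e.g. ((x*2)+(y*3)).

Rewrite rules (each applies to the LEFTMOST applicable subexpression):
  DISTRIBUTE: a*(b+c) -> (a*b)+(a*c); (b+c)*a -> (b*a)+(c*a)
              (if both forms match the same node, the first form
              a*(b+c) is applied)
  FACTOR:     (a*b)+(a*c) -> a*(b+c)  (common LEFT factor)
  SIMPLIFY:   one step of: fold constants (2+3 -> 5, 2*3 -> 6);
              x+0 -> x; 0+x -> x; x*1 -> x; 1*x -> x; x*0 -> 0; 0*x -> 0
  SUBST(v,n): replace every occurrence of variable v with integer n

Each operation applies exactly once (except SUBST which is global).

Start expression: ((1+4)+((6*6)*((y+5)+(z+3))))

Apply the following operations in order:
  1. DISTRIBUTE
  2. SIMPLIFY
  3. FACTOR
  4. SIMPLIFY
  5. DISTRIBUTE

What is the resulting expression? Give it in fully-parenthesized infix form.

Start: ((1+4)+((6*6)*((y+5)+(z+3))))
Apply DISTRIBUTE at R (target: ((6*6)*((y+5)+(z+3)))): ((1+4)+((6*6)*((y+5)+(z+3)))) -> ((1+4)+(((6*6)*(y+5))+((6*6)*(z+3))))
Apply SIMPLIFY at L (target: (1+4)): ((1+4)+(((6*6)*(y+5))+((6*6)*(z+3)))) -> (5+(((6*6)*(y+5))+((6*6)*(z+3))))
Apply FACTOR at R (target: (((6*6)*(y+5))+((6*6)*(z+3)))): (5+(((6*6)*(y+5))+((6*6)*(z+3)))) -> (5+((6*6)*((y+5)+(z+3))))
Apply SIMPLIFY at RL (target: (6*6)): (5+((6*6)*((y+5)+(z+3)))) -> (5+(36*((y+5)+(z+3))))
Apply DISTRIBUTE at R (target: (36*((y+5)+(z+3)))): (5+(36*((y+5)+(z+3)))) -> (5+((36*(y+5))+(36*(z+3))))

Answer: (5+((36*(y+5))+(36*(z+3))))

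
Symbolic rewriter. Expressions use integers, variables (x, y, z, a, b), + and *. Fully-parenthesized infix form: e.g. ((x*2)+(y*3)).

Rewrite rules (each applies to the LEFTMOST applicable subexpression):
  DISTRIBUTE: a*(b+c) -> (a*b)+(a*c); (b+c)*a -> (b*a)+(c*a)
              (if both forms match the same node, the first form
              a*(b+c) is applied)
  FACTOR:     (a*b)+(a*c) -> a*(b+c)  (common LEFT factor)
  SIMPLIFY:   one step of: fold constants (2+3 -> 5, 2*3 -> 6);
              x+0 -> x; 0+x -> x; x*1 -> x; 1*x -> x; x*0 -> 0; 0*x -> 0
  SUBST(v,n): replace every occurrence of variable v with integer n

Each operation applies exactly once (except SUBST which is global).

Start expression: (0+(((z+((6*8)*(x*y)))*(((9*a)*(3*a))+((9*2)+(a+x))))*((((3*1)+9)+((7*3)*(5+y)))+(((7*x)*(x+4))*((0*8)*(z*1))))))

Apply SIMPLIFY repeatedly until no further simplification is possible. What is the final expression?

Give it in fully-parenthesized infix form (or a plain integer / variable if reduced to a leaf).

Start: (0+(((z+((6*8)*(x*y)))*(((9*a)*(3*a))+((9*2)+(a+x))))*((((3*1)+9)+((7*3)*(5+y)))+(((7*x)*(x+4))*((0*8)*(z*1))))))
Step 1: at root: (0+(((z+((6*8)*(x*y)))*(((9*a)*(3*a))+((9*2)+(a+x))))*((((3*1)+9)+((7*3)*(5+y)))+(((7*x)*(x+4))*((0*8)*(z*1)))))) -> (((z+((6*8)*(x*y)))*(((9*a)*(3*a))+((9*2)+(a+x))))*((((3*1)+9)+((7*3)*(5+y)))+(((7*x)*(x+4))*((0*8)*(z*1))))); overall: (0+(((z+((6*8)*(x*y)))*(((9*a)*(3*a))+((9*2)+(a+x))))*((((3*1)+9)+((7*3)*(5+y)))+(((7*x)*(x+4))*((0*8)*(z*1)))))) -> (((z+((6*8)*(x*y)))*(((9*a)*(3*a))+((9*2)+(a+x))))*((((3*1)+9)+((7*3)*(5+y)))+(((7*x)*(x+4))*((0*8)*(z*1)))))
Step 2: at LLRL: (6*8) -> 48; overall: (((z+((6*8)*(x*y)))*(((9*a)*(3*a))+((9*2)+(a+x))))*((((3*1)+9)+((7*3)*(5+y)))+(((7*x)*(x+4))*((0*8)*(z*1))))) -> (((z+(48*(x*y)))*(((9*a)*(3*a))+((9*2)+(a+x))))*((((3*1)+9)+((7*3)*(5+y)))+(((7*x)*(x+4))*((0*8)*(z*1)))))
Step 3: at LRRL: (9*2) -> 18; overall: (((z+(48*(x*y)))*(((9*a)*(3*a))+((9*2)+(a+x))))*((((3*1)+9)+((7*3)*(5+y)))+(((7*x)*(x+4))*((0*8)*(z*1))))) -> (((z+(48*(x*y)))*(((9*a)*(3*a))+(18+(a+x))))*((((3*1)+9)+((7*3)*(5+y)))+(((7*x)*(x+4))*((0*8)*(z*1)))))
Step 4: at RLLL: (3*1) -> 3; overall: (((z+(48*(x*y)))*(((9*a)*(3*a))+(18+(a+x))))*((((3*1)+9)+((7*3)*(5+y)))+(((7*x)*(x+4))*((0*8)*(z*1))))) -> (((z+(48*(x*y)))*(((9*a)*(3*a))+(18+(a+x))))*(((3+9)+((7*3)*(5+y)))+(((7*x)*(x+4))*((0*8)*(z*1)))))
Step 5: at RLL: (3+9) -> 12; overall: (((z+(48*(x*y)))*(((9*a)*(3*a))+(18+(a+x))))*(((3+9)+((7*3)*(5+y)))+(((7*x)*(x+4))*((0*8)*(z*1))))) -> (((z+(48*(x*y)))*(((9*a)*(3*a))+(18+(a+x))))*((12+((7*3)*(5+y)))+(((7*x)*(x+4))*((0*8)*(z*1)))))
Step 6: at RLRL: (7*3) -> 21; overall: (((z+(48*(x*y)))*(((9*a)*(3*a))+(18+(a+x))))*((12+((7*3)*(5+y)))+(((7*x)*(x+4))*((0*8)*(z*1))))) -> (((z+(48*(x*y)))*(((9*a)*(3*a))+(18+(a+x))))*((12+(21*(5+y)))+(((7*x)*(x+4))*((0*8)*(z*1)))))
Step 7: at RRRL: (0*8) -> 0; overall: (((z+(48*(x*y)))*(((9*a)*(3*a))+(18+(a+x))))*((12+(21*(5+y)))+(((7*x)*(x+4))*((0*8)*(z*1))))) -> (((z+(48*(x*y)))*(((9*a)*(3*a))+(18+(a+x))))*((12+(21*(5+y)))+(((7*x)*(x+4))*(0*(z*1)))))
Step 8: at RRR: (0*(z*1)) -> 0; overall: (((z+(48*(x*y)))*(((9*a)*(3*a))+(18+(a+x))))*((12+(21*(5+y)))+(((7*x)*(x+4))*(0*(z*1))))) -> (((z+(48*(x*y)))*(((9*a)*(3*a))+(18+(a+x))))*((12+(21*(5+y)))+(((7*x)*(x+4))*0)))
Step 9: at RR: (((7*x)*(x+4))*0) -> 0; overall: (((z+(48*(x*y)))*(((9*a)*(3*a))+(18+(a+x))))*((12+(21*(5+y)))+(((7*x)*(x+4))*0))) -> (((z+(48*(x*y)))*(((9*a)*(3*a))+(18+(a+x))))*((12+(21*(5+y)))+0))
Step 10: at R: ((12+(21*(5+y)))+0) -> (12+(21*(5+y))); overall: (((z+(48*(x*y)))*(((9*a)*(3*a))+(18+(a+x))))*((12+(21*(5+y)))+0)) -> (((z+(48*(x*y)))*(((9*a)*(3*a))+(18+(a+x))))*(12+(21*(5+y))))
Fixed point: (((z+(48*(x*y)))*(((9*a)*(3*a))+(18+(a+x))))*(12+(21*(5+y))))

Answer: (((z+(48*(x*y)))*(((9*a)*(3*a))+(18+(a+x))))*(12+(21*(5+y))))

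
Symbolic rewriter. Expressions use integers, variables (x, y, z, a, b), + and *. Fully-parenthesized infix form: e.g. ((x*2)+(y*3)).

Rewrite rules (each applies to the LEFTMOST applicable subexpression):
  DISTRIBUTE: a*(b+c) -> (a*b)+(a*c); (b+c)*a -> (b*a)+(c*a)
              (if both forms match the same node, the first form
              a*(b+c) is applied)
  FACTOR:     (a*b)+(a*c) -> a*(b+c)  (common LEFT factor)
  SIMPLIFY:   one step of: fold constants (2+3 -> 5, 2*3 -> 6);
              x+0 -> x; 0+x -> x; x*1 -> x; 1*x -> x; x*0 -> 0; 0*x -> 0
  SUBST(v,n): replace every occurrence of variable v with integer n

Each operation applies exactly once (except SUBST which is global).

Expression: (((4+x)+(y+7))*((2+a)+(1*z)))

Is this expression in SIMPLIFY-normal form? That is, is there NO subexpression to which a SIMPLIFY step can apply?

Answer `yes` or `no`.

Answer: no

Derivation:
Expression: (((4+x)+(y+7))*((2+a)+(1*z)))
Scanning for simplifiable subexpressions (pre-order)...
  at root: (((4+x)+(y+7))*((2+a)+(1*z))) (not simplifiable)
  at L: ((4+x)+(y+7)) (not simplifiable)
  at LL: (4+x) (not simplifiable)
  at LR: (y+7) (not simplifiable)
  at R: ((2+a)+(1*z)) (not simplifiable)
  at RL: (2+a) (not simplifiable)
  at RR: (1*z) (SIMPLIFIABLE)
Found simplifiable subexpr at path RR: (1*z)
One SIMPLIFY step would give: (((4+x)+(y+7))*((2+a)+z))
-> NOT in normal form.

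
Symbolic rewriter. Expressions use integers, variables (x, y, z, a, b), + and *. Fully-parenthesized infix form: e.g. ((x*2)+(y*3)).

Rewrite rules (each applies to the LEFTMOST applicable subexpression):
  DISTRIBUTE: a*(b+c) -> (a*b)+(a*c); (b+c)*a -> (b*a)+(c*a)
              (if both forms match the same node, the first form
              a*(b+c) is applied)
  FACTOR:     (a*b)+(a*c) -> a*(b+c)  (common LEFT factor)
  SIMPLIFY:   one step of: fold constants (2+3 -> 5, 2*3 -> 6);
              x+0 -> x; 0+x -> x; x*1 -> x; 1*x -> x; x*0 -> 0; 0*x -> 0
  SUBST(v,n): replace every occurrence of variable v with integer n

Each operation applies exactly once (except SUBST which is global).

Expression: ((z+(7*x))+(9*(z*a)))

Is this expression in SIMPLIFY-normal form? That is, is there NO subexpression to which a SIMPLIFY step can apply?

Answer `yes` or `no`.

Expression: ((z+(7*x))+(9*(z*a)))
Scanning for simplifiable subexpressions (pre-order)...
  at root: ((z+(7*x))+(9*(z*a))) (not simplifiable)
  at L: (z+(7*x)) (not simplifiable)
  at LR: (7*x) (not simplifiable)
  at R: (9*(z*a)) (not simplifiable)
  at RR: (z*a) (not simplifiable)
Result: no simplifiable subexpression found -> normal form.

Answer: yes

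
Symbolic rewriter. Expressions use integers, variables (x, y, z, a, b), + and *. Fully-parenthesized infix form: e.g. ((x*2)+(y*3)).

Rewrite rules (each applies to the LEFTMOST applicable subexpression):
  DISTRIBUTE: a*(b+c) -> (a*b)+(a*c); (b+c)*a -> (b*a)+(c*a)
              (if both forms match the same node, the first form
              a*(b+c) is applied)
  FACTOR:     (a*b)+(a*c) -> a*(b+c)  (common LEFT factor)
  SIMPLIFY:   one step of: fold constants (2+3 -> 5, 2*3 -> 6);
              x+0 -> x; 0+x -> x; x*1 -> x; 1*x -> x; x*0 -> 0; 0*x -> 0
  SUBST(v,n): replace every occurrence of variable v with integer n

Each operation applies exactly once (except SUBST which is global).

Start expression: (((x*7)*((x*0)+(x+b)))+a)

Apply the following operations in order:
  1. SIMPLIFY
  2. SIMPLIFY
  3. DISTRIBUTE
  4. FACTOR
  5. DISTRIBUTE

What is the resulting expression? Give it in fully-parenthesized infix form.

Answer: ((((x*7)*x)+((x*7)*b))+a)

Derivation:
Start: (((x*7)*((x*0)+(x+b)))+a)
Apply SIMPLIFY at LRL (target: (x*0)): (((x*7)*((x*0)+(x+b)))+a) -> (((x*7)*(0+(x+b)))+a)
Apply SIMPLIFY at LR (target: (0+(x+b))): (((x*7)*(0+(x+b)))+a) -> (((x*7)*(x+b))+a)
Apply DISTRIBUTE at L (target: ((x*7)*(x+b))): (((x*7)*(x+b))+a) -> ((((x*7)*x)+((x*7)*b))+a)
Apply FACTOR at L (target: (((x*7)*x)+((x*7)*b))): ((((x*7)*x)+((x*7)*b))+a) -> (((x*7)*(x+b))+a)
Apply DISTRIBUTE at L (target: ((x*7)*(x+b))): (((x*7)*(x+b))+a) -> ((((x*7)*x)+((x*7)*b))+a)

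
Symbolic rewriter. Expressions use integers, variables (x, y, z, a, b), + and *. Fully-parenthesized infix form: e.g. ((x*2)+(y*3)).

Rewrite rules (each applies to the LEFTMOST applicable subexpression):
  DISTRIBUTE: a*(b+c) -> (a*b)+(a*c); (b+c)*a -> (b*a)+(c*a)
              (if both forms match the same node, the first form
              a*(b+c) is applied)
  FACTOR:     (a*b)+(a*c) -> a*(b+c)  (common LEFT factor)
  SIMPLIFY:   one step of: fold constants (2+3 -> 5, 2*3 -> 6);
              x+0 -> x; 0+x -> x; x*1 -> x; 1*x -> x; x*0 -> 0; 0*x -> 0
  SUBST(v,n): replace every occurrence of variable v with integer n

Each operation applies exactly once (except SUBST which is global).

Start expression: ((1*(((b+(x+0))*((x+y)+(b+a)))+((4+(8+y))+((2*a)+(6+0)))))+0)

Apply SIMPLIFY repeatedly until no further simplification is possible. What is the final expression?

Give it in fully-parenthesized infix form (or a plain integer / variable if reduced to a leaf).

Answer: (((b+x)*((x+y)+(b+a)))+((4+(8+y))+((2*a)+6)))

Derivation:
Start: ((1*(((b+(x+0))*((x+y)+(b+a)))+((4+(8+y))+((2*a)+(6+0)))))+0)
Step 1: at root: ((1*(((b+(x+0))*((x+y)+(b+a)))+((4+(8+y))+((2*a)+(6+0)))))+0) -> (1*(((b+(x+0))*((x+y)+(b+a)))+((4+(8+y))+((2*a)+(6+0))))); overall: ((1*(((b+(x+0))*((x+y)+(b+a)))+((4+(8+y))+((2*a)+(6+0)))))+0) -> (1*(((b+(x+0))*((x+y)+(b+a)))+((4+(8+y))+((2*a)+(6+0)))))
Step 2: at root: (1*(((b+(x+0))*((x+y)+(b+a)))+((4+(8+y))+((2*a)+(6+0))))) -> (((b+(x+0))*((x+y)+(b+a)))+((4+(8+y))+((2*a)+(6+0)))); overall: (1*(((b+(x+0))*((x+y)+(b+a)))+((4+(8+y))+((2*a)+(6+0))))) -> (((b+(x+0))*((x+y)+(b+a)))+((4+(8+y))+((2*a)+(6+0))))
Step 3: at LLR: (x+0) -> x; overall: (((b+(x+0))*((x+y)+(b+a)))+((4+(8+y))+((2*a)+(6+0)))) -> (((b+x)*((x+y)+(b+a)))+((4+(8+y))+((2*a)+(6+0))))
Step 4: at RRR: (6+0) -> 6; overall: (((b+x)*((x+y)+(b+a)))+((4+(8+y))+((2*a)+(6+0)))) -> (((b+x)*((x+y)+(b+a)))+((4+(8+y))+((2*a)+6)))
Fixed point: (((b+x)*((x+y)+(b+a)))+((4+(8+y))+((2*a)+6)))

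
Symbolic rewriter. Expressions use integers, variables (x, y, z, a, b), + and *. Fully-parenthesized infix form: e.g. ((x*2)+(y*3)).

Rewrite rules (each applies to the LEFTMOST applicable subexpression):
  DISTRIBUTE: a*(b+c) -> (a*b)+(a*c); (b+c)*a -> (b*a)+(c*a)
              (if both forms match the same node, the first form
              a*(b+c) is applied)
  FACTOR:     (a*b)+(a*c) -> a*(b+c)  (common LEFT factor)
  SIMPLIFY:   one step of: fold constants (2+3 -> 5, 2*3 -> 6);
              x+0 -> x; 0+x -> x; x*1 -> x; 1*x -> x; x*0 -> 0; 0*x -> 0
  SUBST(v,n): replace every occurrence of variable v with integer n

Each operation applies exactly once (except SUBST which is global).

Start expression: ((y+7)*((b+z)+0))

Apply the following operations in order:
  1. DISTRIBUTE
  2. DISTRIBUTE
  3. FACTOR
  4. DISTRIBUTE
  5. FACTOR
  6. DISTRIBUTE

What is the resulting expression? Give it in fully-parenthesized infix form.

Answer: ((((y+7)*b)+((y+7)*z))+((y+7)*0))

Derivation:
Start: ((y+7)*((b+z)+0))
Apply DISTRIBUTE at root (target: ((y+7)*((b+z)+0))): ((y+7)*((b+z)+0)) -> (((y+7)*(b+z))+((y+7)*0))
Apply DISTRIBUTE at L (target: ((y+7)*(b+z))): (((y+7)*(b+z))+((y+7)*0)) -> ((((y+7)*b)+((y+7)*z))+((y+7)*0))
Apply FACTOR at L (target: (((y+7)*b)+((y+7)*z))): ((((y+7)*b)+((y+7)*z))+((y+7)*0)) -> (((y+7)*(b+z))+((y+7)*0))
Apply DISTRIBUTE at L (target: ((y+7)*(b+z))): (((y+7)*(b+z))+((y+7)*0)) -> ((((y+7)*b)+((y+7)*z))+((y+7)*0))
Apply FACTOR at L (target: (((y+7)*b)+((y+7)*z))): ((((y+7)*b)+((y+7)*z))+((y+7)*0)) -> (((y+7)*(b+z))+((y+7)*0))
Apply DISTRIBUTE at L (target: ((y+7)*(b+z))): (((y+7)*(b+z))+((y+7)*0)) -> ((((y+7)*b)+((y+7)*z))+((y+7)*0))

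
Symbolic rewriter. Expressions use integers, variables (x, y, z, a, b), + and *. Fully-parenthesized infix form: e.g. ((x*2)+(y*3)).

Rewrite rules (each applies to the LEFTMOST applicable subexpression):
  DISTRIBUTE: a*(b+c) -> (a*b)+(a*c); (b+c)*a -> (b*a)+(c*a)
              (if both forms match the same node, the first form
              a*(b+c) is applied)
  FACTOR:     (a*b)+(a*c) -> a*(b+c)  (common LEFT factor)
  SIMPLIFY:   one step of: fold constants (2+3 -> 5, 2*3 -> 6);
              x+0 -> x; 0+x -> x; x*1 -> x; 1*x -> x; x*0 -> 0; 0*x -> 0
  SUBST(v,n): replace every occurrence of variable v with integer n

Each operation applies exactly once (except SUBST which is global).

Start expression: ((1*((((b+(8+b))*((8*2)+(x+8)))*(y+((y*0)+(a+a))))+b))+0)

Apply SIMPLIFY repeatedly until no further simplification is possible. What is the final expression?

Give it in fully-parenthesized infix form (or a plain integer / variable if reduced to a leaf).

Answer: ((((b+(8+b))*(16+(x+8)))*(y+(a+a)))+b)

Derivation:
Start: ((1*((((b+(8+b))*((8*2)+(x+8)))*(y+((y*0)+(a+a))))+b))+0)
Step 1: at root: ((1*((((b+(8+b))*((8*2)+(x+8)))*(y+((y*0)+(a+a))))+b))+0) -> (1*((((b+(8+b))*((8*2)+(x+8)))*(y+((y*0)+(a+a))))+b)); overall: ((1*((((b+(8+b))*((8*2)+(x+8)))*(y+((y*0)+(a+a))))+b))+0) -> (1*((((b+(8+b))*((8*2)+(x+8)))*(y+((y*0)+(a+a))))+b))
Step 2: at root: (1*((((b+(8+b))*((8*2)+(x+8)))*(y+((y*0)+(a+a))))+b)) -> ((((b+(8+b))*((8*2)+(x+8)))*(y+((y*0)+(a+a))))+b); overall: (1*((((b+(8+b))*((8*2)+(x+8)))*(y+((y*0)+(a+a))))+b)) -> ((((b+(8+b))*((8*2)+(x+8)))*(y+((y*0)+(a+a))))+b)
Step 3: at LLRL: (8*2) -> 16; overall: ((((b+(8+b))*((8*2)+(x+8)))*(y+((y*0)+(a+a))))+b) -> ((((b+(8+b))*(16+(x+8)))*(y+((y*0)+(a+a))))+b)
Step 4: at LRRL: (y*0) -> 0; overall: ((((b+(8+b))*(16+(x+8)))*(y+((y*0)+(a+a))))+b) -> ((((b+(8+b))*(16+(x+8)))*(y+(0+(a+a))))+b)
Step 5: at LRR: (0+(a+a)) -> (a+a); overall: ((((b+(8+b))*(16+(x+8)))*(y+(0+(a+a))))+b) -> ((((b+(8+b))*(16+(x+8)))*(y+(a+a)))+b)
Fixed point: ((((b+(8+b))*(16+(x+8)))*(y+(a+a)))+b)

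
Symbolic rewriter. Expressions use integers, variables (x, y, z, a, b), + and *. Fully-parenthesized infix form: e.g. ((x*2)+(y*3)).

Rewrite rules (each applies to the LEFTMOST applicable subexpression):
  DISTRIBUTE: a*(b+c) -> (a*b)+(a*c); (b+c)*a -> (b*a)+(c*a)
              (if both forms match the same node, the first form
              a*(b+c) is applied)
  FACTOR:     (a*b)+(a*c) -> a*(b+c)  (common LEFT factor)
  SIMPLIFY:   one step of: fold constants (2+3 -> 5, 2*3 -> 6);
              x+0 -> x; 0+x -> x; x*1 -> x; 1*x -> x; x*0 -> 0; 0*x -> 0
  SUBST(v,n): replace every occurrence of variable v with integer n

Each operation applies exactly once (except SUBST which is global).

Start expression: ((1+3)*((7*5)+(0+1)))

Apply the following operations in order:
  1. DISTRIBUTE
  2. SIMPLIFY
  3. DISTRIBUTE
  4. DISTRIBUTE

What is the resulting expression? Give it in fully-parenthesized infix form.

Start: ((1+3)*((7*5)+(0+1)))
Apply DISTRIBUTE at root (target: ((1+3)*((7*5)+(0+1)))): ((1+3)*((7*5)+(0+1))) -> (((1+3)*(7*5))+((1+3)*(0+1)))
Apply SIMPLIFY at LL (target: (1+3)): (((1+3)*(7*5))+((1+3)*(0+1))) -> ((4*(7*5))+((1+3)*(0+1)))
Apply DISTRIBUTE at R (target: ((1+3)*(0+1))): ((4*(7*5))+((1+3)*(0+1))) -> ((4*(7*5))+(((1+3)*0)+((1+3)*1)))
Apply DISTRIBUTE at RL (target: ((1+3)*0)): ((4*(7*5))+(((1+3)*0)+((1+3)*1))) -> ((4*(7*5))+(((1*0)+(3*0))+((1+3)*1)))

Answer: ((4*(7*5))+(((1*0)+(3*0))+((1+3)*1)))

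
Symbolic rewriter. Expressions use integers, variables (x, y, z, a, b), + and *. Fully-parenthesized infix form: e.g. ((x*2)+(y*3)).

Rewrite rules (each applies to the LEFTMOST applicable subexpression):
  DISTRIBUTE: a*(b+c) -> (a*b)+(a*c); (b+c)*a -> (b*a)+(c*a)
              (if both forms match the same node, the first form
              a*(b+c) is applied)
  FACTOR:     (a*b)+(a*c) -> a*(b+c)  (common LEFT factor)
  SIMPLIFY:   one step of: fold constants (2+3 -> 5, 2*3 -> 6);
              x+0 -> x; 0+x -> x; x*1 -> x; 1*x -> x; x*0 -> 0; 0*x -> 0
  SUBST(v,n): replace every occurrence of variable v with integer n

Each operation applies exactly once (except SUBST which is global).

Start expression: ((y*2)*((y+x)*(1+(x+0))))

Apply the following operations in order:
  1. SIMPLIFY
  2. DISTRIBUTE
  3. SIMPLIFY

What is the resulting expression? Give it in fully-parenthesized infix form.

Answer: ((y*2)*((y+x)+((y+x)*x)))

Derivation:
Start: ((y*2)*((y+x)*(1+(x+0))))
Apply SIMPLIFY at RRR (target: (x+0)): ((y*2)*((y+x)*(1+(x+0)))) -> ((y*2)*((y+x)*(1+x)))
Apply DISTRIBUTE at R (target: ((y+x)*(1+x))): ((y*2)*((y+x)*(1+x))) -> ((y*2)*(((y+x)*1)+((y+x)*x)))
Apply SIMPLIFY at RL (target: ((y+x)*1)): ((y*2)*(((y+x)*1)+((y+x)*x))) -> ((y*2)*((y+x)+((y+x)*x)))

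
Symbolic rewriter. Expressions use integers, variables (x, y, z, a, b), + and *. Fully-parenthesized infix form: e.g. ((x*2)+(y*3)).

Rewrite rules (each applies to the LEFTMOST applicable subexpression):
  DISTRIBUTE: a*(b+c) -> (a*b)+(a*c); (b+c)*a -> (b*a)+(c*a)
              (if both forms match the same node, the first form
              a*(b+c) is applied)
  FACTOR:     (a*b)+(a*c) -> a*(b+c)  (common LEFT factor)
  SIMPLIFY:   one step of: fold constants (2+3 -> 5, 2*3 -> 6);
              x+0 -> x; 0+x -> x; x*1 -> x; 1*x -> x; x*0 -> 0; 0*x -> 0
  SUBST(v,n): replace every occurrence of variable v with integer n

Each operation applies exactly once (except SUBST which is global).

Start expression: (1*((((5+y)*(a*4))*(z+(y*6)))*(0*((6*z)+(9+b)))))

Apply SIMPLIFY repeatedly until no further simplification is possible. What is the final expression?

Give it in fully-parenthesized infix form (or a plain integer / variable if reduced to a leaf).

Answer: 0

Derivation:
Start: (1*((((5+y)*(a*4))*(z+(y*6)))*(0*((6*z)+(9+b)))))
Step 1: at root: (1*((((5+y)*(a*4))*(z+(y*6)))*(0*((6*z)+(9+b))))) -> ((((5+y)*(a*4))*(z+(y*6)))*(0*((6*z)+(9+b)))); overall: (1*((((5+y)*(a*4))*(z+(y*6)))*(0*((6*z)+(9+b))))) -> ((((5+y)*(a*4))*(z+(y*6)))*(0*((6*z)+(9+b))))
Step 2: at R: (0*((6*z)+(9+b))) -> 0; overall: ((((5+y)*(a*4))*(z+(y*6)))*(0*((6*z)+(9+b)))) -> ((((5+y)*(a*4))*(z+(y*6)))*0)
Step 3: at root: ((((5+y)*(a*4))*(z+(y*6)))*0) -> 0; overall: ((((5+y)*(a*4))*(z+(y*6)))*0) -> 0
Fixed point: 0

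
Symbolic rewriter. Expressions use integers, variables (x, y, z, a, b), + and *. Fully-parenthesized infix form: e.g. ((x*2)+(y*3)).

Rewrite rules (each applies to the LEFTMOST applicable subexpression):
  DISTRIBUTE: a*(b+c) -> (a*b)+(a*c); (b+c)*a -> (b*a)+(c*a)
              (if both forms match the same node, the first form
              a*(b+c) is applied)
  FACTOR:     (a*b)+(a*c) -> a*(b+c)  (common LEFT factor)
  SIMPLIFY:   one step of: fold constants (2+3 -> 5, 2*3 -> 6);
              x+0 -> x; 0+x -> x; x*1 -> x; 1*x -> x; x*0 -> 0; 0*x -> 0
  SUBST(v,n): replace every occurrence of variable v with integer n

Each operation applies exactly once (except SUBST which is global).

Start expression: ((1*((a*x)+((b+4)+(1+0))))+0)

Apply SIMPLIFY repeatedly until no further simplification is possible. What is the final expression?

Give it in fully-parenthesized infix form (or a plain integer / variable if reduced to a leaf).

Start: ((1*((a*x)+((b+4)+(1+0))))+0)
Step 1: at root: ((1*((a*x)+((b+4)+(1+0))))+0) -> (1*((a*x)+((b+4)+(1+0)))); overall: ((1*((a*x)+((b+4)+(1+0))))+0) -> (1*((a*x)+((b+4)+(1+0))))
Step 2: at root: (1*((a*x)+((b+4)+(1+0)))) -> ((a*x)+((b+4)+(1+0))); overall: (1*((a*x)+((b+4)+(1+0)))) -> ((a*x)+((b+4)+(1+0)))
Step 3: at RR: (1+0) -> 1; overall: ((a*x)+((b+4)+(1+0))) -> ((a*x)+((b+4)+1))
Fixed point: ((a*x)+((b+4)+1))

Answer: ((a*x)+((b+4)+1))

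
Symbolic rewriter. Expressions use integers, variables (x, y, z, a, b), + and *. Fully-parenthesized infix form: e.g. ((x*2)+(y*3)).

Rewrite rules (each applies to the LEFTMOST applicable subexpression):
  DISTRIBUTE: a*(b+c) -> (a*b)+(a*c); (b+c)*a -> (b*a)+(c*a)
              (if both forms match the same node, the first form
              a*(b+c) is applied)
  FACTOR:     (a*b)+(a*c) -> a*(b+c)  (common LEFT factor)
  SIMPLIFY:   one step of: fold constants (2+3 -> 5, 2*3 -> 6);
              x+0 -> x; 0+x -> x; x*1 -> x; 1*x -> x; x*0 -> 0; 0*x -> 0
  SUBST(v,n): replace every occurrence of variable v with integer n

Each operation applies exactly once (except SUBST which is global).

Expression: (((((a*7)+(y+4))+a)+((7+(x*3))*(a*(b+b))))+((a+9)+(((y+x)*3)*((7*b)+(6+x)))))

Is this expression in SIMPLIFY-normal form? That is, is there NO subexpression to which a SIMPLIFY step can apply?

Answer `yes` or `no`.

Expression: (((((a*7)+(y+4))+a)+((7+(x*3))*(a*(b+b))))+((a+9)+(((y+x)*3)*((7*b)+(6+x)))))
Scanning for simplifiable subexpressions (pre-order)...
  at root: (((((a*7)+(y+4))+a)+((7+(x*3))*(a*(b+b))))+((a+9)+(((y+x)*3)*((7*b)+(6+x))))) (not simplifiable)
  at L: ((((a*7)+(y+4))+a)+((7+(x*3))*(a*(b+b)))) (not simplifiable)
  at LL: (((a*7)+(y+4))+a) (not simplifiable)
  at LLL: ((a*7)+(y+4)) (not simplifiable)
  at LLLL: (a*7) (not simplifiable)
  at LLLR: (y+4) (not simplifiable)
  at LR: ((7+(x*3))*(a*(b+b))) (not simplifiable)
  at LRL: (7+(x*3)) (not simplifiable)
  at LRLR: (x*3) (not simplifiable)
  at LRR: (a*(b+b)) (not simplifiable)
  at LRRR: (b+b) (not simplifiable)
  at R: ((a+9)+(((y+x)*3)*((7*b)+(6+x)))) (not simplifiable)
  at RL: (a+9) (not simplifiable)
  at RR: (((y+x)*3)*((7*b)+(6+x))) (not simplifiable)
  at RRL: ((y+x)*3) (not simplifiable)
  at RRLL: (y+x) (not simplifiable)
  at RRR: ((7*b)+(6+x)) (not simplifiable)
  at RRRL: (7*b) (not simplifiable)
  at RRRR: (6+x) (not simplifiable)
Result: no simplifiable subexpression found -> normal form.

Answer: yes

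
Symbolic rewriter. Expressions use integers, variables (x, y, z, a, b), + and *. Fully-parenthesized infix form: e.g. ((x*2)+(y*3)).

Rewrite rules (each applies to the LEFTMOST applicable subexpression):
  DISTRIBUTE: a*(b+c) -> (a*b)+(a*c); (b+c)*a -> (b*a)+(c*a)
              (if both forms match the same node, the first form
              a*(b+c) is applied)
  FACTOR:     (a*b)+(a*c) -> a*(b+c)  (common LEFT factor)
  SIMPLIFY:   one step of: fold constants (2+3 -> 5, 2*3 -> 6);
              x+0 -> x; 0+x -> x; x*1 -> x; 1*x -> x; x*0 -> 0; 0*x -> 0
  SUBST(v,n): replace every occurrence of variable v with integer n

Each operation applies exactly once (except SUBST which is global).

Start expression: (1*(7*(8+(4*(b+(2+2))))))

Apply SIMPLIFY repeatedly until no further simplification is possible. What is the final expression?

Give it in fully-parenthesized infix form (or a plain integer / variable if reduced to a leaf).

Start: (1*(7*(8+(4*(b+(2+2))))))
Step 1: at root: (1*(7*(8+(4*(b+(2+2)))))) -> (7*(8+(4*(b+(2+2))))); overall: (1*(7*(8+(4*(b+(2+2)))))) -> (7*(8+(4*(b+(2+2)))))
Step 2: at RRRR: (2+2) -> 4; overall: (7*(8+(4*(b+(2+2))))) -> (7*(8+(4*(b+4))))
Fixed point: (7*(8+(4*(b+4))))

Answer: (7*(8+(4*(b+4))))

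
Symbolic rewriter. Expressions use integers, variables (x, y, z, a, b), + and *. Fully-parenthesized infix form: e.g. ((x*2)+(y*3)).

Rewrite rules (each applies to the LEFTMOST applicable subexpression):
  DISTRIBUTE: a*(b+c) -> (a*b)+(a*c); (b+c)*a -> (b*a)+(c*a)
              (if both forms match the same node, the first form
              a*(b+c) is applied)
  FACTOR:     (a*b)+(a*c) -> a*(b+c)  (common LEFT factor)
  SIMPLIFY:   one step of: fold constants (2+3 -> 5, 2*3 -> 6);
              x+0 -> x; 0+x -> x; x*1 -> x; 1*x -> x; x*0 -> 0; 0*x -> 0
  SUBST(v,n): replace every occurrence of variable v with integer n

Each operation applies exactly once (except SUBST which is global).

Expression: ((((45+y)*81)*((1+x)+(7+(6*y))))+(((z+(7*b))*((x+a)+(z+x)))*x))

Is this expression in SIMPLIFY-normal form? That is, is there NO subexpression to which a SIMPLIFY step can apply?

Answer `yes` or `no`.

Expression: ((((45+y)*81)*((1+x)+(7+(6*y))))+(((z+(7*b))*((x+a)+(z+x)))*x))
Scanning for simplifiable subexpressions (pre-order)...
  at root: ((((45+y)*81)*((1+x)+(7+(6*y))))+(((z+(7*b))*((x+a)+(z+x)))*x)) (not simplifiable)
  at L: (((45+y)*81)*((1+x)+(7+(6*y)))) (not simplifiable)
  at LL: ((45+y)*81) (not simplifiable)
  at LLL: (45+y) (not simplifiable)
  at LR: ((1+x)+(7+(6*y))) (not simplifiable)
  at LRL: (1+x) (not simplifiable)
  at LRR: (7+(6*y)) (not simplifiable)
  at LRRR: (6*y) (not simplifiable)
  at R: (((z+(7*b))*((x+a)+(z+x)))*x) (not simplifiable)
  at RL: ((z+(7*b))*((x+a)+(z+x))) (not simplifiable)
  at RLL: (z+(7*b)) (not simplifiable)
  at RLLR: (7*b) (not simplifiable)
  at RLR: ((x+a)+(z+x)) (not simplifiable)
  at RLRL: (x+a) (not simplifiable)
  at RLRR: (z+x) (not simplifiable)
Result: no simplifiable subexpression found -> normal form.

Answer: yes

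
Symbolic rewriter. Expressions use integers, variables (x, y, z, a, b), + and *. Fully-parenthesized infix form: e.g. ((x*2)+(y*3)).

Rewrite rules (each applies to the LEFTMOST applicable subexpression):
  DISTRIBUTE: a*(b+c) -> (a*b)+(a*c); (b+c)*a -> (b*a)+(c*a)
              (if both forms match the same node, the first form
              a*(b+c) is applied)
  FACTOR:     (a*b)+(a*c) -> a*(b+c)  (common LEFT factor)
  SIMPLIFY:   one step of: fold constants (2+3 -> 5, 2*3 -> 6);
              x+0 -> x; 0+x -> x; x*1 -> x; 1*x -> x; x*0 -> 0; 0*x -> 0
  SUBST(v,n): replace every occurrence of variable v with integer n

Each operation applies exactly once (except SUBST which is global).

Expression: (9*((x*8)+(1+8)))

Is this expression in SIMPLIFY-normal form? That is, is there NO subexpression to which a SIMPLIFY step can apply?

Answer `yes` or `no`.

Expression: (9*((x*8)+(1+8)))
Scanning for simplifiable subexpressions (pre-order)...
  at root: (9*((x*8)+(1+8))) (not simplifiable)
  at R: ((x*8)+(1+8)) (not simplifiable)
  at RL: (x*8) (not simplifiable)
  at RR: (1+8) (SIMPLIFIABLE)
Found simplifiable subexpr at path RR: (1+8)
One SIMPLIFY step would give: (9*((x*8)+9))
-> NOT in normal form.

Answer: no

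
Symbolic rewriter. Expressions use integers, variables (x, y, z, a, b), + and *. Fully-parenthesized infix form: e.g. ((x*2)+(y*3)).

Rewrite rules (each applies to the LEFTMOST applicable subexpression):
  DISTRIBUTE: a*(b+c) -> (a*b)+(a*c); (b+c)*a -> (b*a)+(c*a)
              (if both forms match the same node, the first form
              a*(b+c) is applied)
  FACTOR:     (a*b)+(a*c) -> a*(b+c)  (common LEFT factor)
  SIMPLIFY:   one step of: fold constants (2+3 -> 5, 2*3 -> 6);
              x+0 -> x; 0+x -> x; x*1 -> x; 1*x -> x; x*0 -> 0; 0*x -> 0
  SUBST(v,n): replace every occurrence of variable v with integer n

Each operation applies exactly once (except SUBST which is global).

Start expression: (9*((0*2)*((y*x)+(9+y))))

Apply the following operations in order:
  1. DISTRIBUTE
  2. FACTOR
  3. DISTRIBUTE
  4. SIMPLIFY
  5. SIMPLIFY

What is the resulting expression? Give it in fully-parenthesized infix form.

Start: (9*((0*2)*((y*x)+(9+y))))
Apply DISTRIBUTE at R (target: ((0*2)*((y*x)+(9+y)))): (9*((0*2)*((y*x)+(9+y)))) -> (9*(((0*2)*(y*x))+((0*2)*(9+y))))
Apply FACTOR at R (target: (((0*2)*(y*x))+((0*2)*(9+y)))): (9*(((0*2)*(y*x))+((0*2)*(9+y)))) -> (9*((0*2)*((y*x)+(9+y))))
Apply DISTRIBUTE at R (target: ((0*2)*((y*x)+(9+y)))): (9*((0*2)*((y*x)+(9+y)))) -> (9*(((0*2)*(y*x))+((0*2)*(9+y))))
Apply SIMPLIFY at RLL (target: (0*2)): (9*(((0*2)*(y*x))+((0*2)*(9+y)))) -> (9*((0*(y*x))+((0*2)*(9+y))))
Apply SIMPLIFY at RL (target: (0*(y*x))): (9*((0*(y*x))+((0*2)*(9+y)))) -> (9*(0+((0*2)*(9+y))))

Answer: (9*(0+((0*2)*(9+y))))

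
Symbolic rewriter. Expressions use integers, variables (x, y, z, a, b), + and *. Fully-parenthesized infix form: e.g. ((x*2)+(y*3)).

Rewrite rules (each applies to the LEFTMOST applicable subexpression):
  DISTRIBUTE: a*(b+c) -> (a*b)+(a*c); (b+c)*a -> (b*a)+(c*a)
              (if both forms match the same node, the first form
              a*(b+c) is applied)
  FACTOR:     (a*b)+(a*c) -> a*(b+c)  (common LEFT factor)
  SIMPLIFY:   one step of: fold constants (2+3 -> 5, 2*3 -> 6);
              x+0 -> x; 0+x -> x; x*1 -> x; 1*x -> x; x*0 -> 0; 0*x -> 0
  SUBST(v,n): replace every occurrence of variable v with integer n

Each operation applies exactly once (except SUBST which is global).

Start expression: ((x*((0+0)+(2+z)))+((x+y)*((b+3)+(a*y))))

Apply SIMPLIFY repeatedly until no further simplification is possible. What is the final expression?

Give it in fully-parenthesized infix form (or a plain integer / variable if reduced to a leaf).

Start: ((x*((0+0)+(2+z)))+((x+y)*((b+3)+(a*y))))
Step 1: at LRL: (0+0) -> 0; overall: ((x*((0+0)+(2+z)))+((x+y)*((b+3)+(a*y)))) -> ((x*(0+(2+z)))+((x+y)*((b+3)+(a*y))))
Step 2: at LR: (0+(2+z)) -> (2+z); overall: ((x*(0+(2+z)))+((x+y)*((b+3)+(a*y)))) -> ((x*(2+z))+((x+y)*((b+3)+(a*y))))
Fixed point: ((x*(2+z))+((x+y)*((b+3)+(a*y))))

Answer: ((x*(2+z))+((x+y)*((b+3)+(a*y))))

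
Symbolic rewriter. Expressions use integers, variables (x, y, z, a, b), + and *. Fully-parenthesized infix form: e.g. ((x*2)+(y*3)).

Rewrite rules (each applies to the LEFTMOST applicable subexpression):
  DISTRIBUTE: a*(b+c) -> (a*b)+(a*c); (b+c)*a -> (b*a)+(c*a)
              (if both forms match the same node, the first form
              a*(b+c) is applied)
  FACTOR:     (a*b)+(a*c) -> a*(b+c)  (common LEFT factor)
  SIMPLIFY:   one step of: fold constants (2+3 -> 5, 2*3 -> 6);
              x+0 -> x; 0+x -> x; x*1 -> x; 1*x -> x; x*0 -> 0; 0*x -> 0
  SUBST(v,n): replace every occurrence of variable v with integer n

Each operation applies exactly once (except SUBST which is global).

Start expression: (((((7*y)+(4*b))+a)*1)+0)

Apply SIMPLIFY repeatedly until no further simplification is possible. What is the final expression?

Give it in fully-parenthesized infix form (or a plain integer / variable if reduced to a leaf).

Start: (((((7*y)+(4*b))+a)*1)+0)
Step 1: at root: (((((7*y)+(4*b))+a)*1)+0) -> ((((7*y)+(4*b))+a)*1); overall: (((((7*y)+(4*b))+a)*1)+0) -> ((((7*y)+(4*b))+a)*1)
Step 2: at root: ((((7*y)+(4*b))+a)*1) -> (((7*y)+(4*b))+a); overall: ((((7*y)+(4*b))+a)*1) -> (((7*y)+(4*b))+a)
Fixed point: (((7*y)+(4*b))+a)

Answer: (((7*y)+(4*b))+a)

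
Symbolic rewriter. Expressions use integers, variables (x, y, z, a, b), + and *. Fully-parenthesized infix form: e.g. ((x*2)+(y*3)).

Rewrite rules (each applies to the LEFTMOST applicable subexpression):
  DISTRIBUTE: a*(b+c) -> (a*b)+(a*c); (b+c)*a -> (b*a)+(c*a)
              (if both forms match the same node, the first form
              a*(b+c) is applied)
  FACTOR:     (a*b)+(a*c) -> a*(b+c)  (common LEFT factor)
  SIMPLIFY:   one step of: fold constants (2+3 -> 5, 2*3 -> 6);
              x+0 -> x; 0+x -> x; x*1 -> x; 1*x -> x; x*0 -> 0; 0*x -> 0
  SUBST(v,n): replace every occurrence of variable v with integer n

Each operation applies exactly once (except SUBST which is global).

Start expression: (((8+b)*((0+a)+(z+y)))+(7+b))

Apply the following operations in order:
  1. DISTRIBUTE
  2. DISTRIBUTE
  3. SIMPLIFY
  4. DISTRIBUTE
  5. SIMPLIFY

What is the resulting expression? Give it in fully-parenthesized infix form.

Start: (((8+b)*((0+a)+(z+y)))+(7+b))
Apply DISTRIBUTE at L (target: ((8+b)*((0+a)+(z+y)))): (((8+b)*((0+a)+(z+y)))+(7+b)) -> ((((8+b)*(0+a))+((8+b)*(z+y)))+(7+b))
Apply DISTRIBUTE at LL (target: ((8+b)*(0+a))): ((((8+b)*(0+a))+((8+b)*(z+y)))+(7+b)) -> (((((8+b)*0)+((8+b)*a))+((8+b)*(z+y)))+(7+b))
Apply SIMPLIFY at LLL (target: ((8+b)*0)): (((((8+b)*0)+((8+b)*a))+((8+b)*(z+y)))+(7+b)) -> (((0+((8+b)*a))+((8+b)*(z+y)))+(7+b))
Apply DISTRIBUTE at LLR (target: ((8+b)*a)): (((0+((8+b)*a))+((8+b)*(z+y)))+(7+b)) -> (((0+((8*a)+(b*a)))+((8+b)*(z+y)))+(7+b))
Apply SIMPLIFY at LL (target: (0+((8*a)+(b*a)))): (((0+((8*a)+(b*a)))+((8+b)*(z+y)))+(7+b)) -> ((((8*a)+(b*a))+((8+b)*(z+y)))+(7+b))

Answer: ((((8*a)+(b*a))+((8+b)*(z+y)))+(7+b))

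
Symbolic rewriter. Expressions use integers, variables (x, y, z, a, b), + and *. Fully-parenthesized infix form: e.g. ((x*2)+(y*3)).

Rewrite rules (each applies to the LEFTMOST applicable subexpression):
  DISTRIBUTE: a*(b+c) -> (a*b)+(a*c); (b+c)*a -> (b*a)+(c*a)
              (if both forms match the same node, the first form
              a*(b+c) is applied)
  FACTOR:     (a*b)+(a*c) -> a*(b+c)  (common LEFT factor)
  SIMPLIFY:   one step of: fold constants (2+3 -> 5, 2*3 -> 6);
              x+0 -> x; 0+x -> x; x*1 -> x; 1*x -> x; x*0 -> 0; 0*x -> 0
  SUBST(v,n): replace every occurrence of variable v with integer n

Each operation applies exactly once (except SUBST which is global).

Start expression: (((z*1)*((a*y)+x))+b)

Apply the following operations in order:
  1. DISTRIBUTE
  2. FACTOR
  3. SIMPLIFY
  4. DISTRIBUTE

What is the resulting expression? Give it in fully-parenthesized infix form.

Start: (((z*1)*((a*y)+x))+b)
Apply DISTRIBUTE at L (target: ((z*1)*((a*y)+x))): (((z*1)*((a*y)+x))+b) -> ((((z*1)*(a*y))+((z*1)*x))+b)
Apply FACTOR at L (target: (((z*1)*(a*y))+((z*1)*x))): ((((z*1)*(a*y))+((z*1)*x))+b) -> (((z*1)*((a*y)+x))+b)
Apply SIMPLIFY at LL (target: (z*1)): (((z*1)*((a*y)+x))+b) -> ((z*((a*y)+x))+b)
Apply DISTRIBUTE at L (target: (z*((a*y)+x))): ((z*((a*y)+x))+b) -> (((z*(a*y))+(z*x))+b)

Answer: (((z*(a*y))+(z*x))+b)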